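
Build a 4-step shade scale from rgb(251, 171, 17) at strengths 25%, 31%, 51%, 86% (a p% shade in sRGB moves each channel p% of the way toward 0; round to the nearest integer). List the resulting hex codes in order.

#BC800D, #AD760C, #7B5408, #231802

25%: (251 − 62.75 = 188.25→188, 171 − 42.75 = 128.25→128, 17 − 4.25 = 12.75→13) → #BC800D
31%: (251 − 77.81 = 173.19→173, 171 − 53.01 = 117.99→118, 17 − 5.27 = 11.73→12) → #AD760C
51%: (251 − 128.01 = 122.99→123, 171 − 87.21 = 83.79→84, 17 − 8.67 = 8.33→8) → #7B5408
86%: (251 − 215.86 = 35.14→35, 171 − 147.06 = 23.94→24, 17 − 14.62 = 2.38→2) → #231802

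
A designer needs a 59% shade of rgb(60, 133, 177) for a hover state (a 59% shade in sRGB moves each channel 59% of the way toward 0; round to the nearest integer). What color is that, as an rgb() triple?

A 59% shade moves each channel 59% toward 0:
  R: 60 + 0.59×(0−60) = 60 − 35.4 = 24.6 → 25
  G: 133 − 78.47 = 54.53 → 55
  B: 177 + 0.59×(0−177) = 177 − 104.43 = 72.57 → 73

rgb(25, 55, 73)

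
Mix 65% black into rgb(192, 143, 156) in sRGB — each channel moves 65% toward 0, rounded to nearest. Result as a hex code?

#433237

Per channel, c → c + 0.65(0 − c):
  R: 192 + 0.65×(0−192) = 192 − 124.8 = 67.2 → 67
  G: 143 + 0.65×(0−143) = 143 − 92.95 = 50.05 → 50
  B: 156 − 101.4 = 54.6 → 55
rgb(67, 50, 55) = #433237.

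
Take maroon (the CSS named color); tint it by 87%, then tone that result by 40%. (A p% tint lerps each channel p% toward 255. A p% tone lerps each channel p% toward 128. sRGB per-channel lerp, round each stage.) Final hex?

CSS maroon is rgb(128, 0, 0).
An 87% tint moves each channel 87% toward 255:
  R: 128 + 0.87×(255−128) = 128 + 110.49 = 238.49 → 238
  G: 0 + 0.87×(255−0) = 0 + 221.85 = 221.85 → 222
  B: 0 + 0.87×(255−0) = 0 + 221.85 = 221.85 → 222
After the tint: rgb(238, 222, 222) = #EEDEDE.
Per channel, c → c + 0.4(128 − c):
  R: 238 − 44 = 194 → 194
  G: 222 + 0.4×(128−222) = 222 − 37.6 = 184.4 → 184
  B: 222 + 0.4×(128−222) = 222 − 37.6 = 184.4 → 184
rgb(194, 184, 184) = #C2B8B8.

#C2B8B8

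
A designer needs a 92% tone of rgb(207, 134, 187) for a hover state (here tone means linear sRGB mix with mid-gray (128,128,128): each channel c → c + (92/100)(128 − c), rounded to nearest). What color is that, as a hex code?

#868085

A 92% tone moves each channel 92% toward 128:
  R: 207 − 72.68 = 134.32 → 134
  G: 134 + 0.92×(128−134) = 134 − 5.52 = 128.48 → 128
  B: 187 − 54.28 = 132.72 → 133
rgb(134, 128, 133) = #868085.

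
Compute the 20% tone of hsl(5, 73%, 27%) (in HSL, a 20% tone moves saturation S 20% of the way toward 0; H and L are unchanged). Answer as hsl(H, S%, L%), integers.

hsl(5, 58%, 27%)

S moves 20% from 73 toward 0: 73 − 14.6 = 58.4 → 58.
H and L are unchanged.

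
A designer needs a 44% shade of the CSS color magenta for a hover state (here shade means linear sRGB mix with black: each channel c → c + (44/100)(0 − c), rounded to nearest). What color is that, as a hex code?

#8F008F

CSS magenta is rgb(255, 0, 255).
A 44% shade moves each channel 44% toward 0:
  R: 255 + 0.44×(0−255) = 255 − 112.2 = 142.8 → 143
  G: 0 + 0.44×(0−0) = 0 + 0 = 0 → 0
  B: 255 − 112.2 = 142.8 → 143
rgb(143, 0, 143) = #8F008F.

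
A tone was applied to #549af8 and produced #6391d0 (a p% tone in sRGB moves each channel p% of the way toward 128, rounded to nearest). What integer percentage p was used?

33%

#549af8 is rgb(84, 154, 248); #6391d0 is rgb(99, 145, 208).
On the B channel (widest range): 208 ≈ 248 + (p/100)(128 − 248), so p ≈ 100×(208 − 248)/(128 − 248) = -4000/-120 = 33.33.
p = 33 reproduces all three channels after rounding.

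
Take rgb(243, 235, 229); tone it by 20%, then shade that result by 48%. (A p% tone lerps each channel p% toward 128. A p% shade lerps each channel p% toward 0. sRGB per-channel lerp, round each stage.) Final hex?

A 20% tone moves each channel 20% toward 128:
  R: 243 − 23 = 220 → 220
  G: 235 − 21.4 = 213.6 → 214
  B: 229 − 20.2 = 208.8 → 209
After the tone: rgb(220, 214, 209) = #dcd6d1.
Lerp each channel 48% toward 0:
  R: 220 + 0.48×(0−220) = 220 − 105.6 = 114.4 → 114
  G: 214 + 0.48×(0−214) = 214 − 102.72 = 111.28 → 111
  B: 209 + 0.48×(0−209) = 209 − 100.32 = 108.68 → 109
rgb(114, 111, 109) = #726f6d.

#726f6d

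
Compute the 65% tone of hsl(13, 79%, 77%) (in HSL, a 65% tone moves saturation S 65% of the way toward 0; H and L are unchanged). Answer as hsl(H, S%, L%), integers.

hsl(13, 28%, 77%)

S moves 65% from 79 toward 0: 79 − 51.35 = 27.65 → 28.
H and L are unchanged.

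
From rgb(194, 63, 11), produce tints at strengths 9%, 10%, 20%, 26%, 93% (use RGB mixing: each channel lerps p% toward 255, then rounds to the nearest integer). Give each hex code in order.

9%: (194 + 5.49 = 199.49→199, 63 + 17.28 = 80.28→80, 11 + 21.96 = 32.96→33) → #C75021
10%: (194 + 6.1 = 200.1→200, 63 + 19.2 = 82.2→82, 11 + 24.4 = 35.4→35) → #C85223
20%: (194 + 12.2 = 206.2→206, 63 + 38.4 = 101.4→101, 11 + 48.8 = 59.8→60) → #CE653C
26%: (194 + 15.86 = 209.86→210, 63 + 49.92 = 112.92→113, 11 + 63.44 = 74.44→74) → #D2714A
93%: (194 + 56.73 = 250.73→251, 63 + 178.56 = 241.56→242, 11 + 226.92 = 237.92→238) → #FBF2EE

#C75021, #C85223, #CE653C, #D2714A, #FBF2EE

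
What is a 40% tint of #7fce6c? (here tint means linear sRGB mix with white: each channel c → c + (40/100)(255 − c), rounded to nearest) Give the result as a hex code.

#b2e2a7

#7fce6c is rgb(127, 206, 108).
Per channel, c → c + 0.4(255 − c):
  R: 127 + 51.2 = 178.2 → 178
  G: 206 + 19.6 = 225.6 → 226
  B: 108 + 0.4×(255−108) = 108 + 58.8 = 166.8 → 167
rgb(178, 226, 167) = #b2e2a7.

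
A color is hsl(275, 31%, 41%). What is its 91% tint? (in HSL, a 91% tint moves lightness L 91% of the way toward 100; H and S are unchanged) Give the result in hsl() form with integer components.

L moves 91% from 41 toward 100: 41 + 53.69 = 94.69 → 95.
H and S are unchanged.

hsl(275, 31%, 95%)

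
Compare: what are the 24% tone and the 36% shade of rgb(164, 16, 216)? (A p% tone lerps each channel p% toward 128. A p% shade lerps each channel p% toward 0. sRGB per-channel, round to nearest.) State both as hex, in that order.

#9B2BC3, #690A8A

24% tone:
  R: 164 − 8.64 = 155.36 → 155
  G: 16 + 0.24×(128−16) = 16 + 26.88 = 42.88 → 43
  B: 216 − 21.12 = 194.88 → 195
  → #9B2BC3
36% shade:
  R: 164 + 0.36×(0−164) = 164 − 59.04 = 104.96 → 105
  G: 16 + 0.36×(0−16) = 16 − 5.76 = 10.24 → 10
  B: 216 − 77.76 = 138.24 → 138
  → #690A8A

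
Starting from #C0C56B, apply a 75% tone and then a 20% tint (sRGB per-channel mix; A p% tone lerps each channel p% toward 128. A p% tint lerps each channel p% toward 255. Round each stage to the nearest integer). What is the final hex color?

#A6A795

#C0C56B is rgb(192, 197, 107).
Per channel, c → c + 0.75(128 − c):
  R: 192 + 0.75×(128−192) = 192 − 48 = 144 → 144
  G: 197 − 51.75 = 145.25 → 145
  B: 107 + 15.75 = 122.75 → 123
After the tone: rgb(144, 145, 123) = #90917B.
Lerp each channel 20% toward 255:
  R: 144 + 0.2×(255−144) = 144 + 22.2 = 166.2 → 166
  G: 145 + 22 = 167 → 167
  B: 123 + 0.2×(255−123) = 123 + 26.4 = 149.4 → 149
rgb(166, 167, 149) = #A6A795.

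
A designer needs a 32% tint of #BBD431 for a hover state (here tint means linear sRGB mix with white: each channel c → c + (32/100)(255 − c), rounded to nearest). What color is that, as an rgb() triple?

rgb(209, 226, 115)

#BBD431 is rgb(187, 212, 49).
Lerp each channel 32% toward 255:
  R: 187 + 0.32×(255−187) = 187 + 21.76 = 208.76 → 209
  G: 212 + 13.76 = 225.76 → 226
  B: 49 + 0.32×(255−49) = 49 + 65.92 = 114.92 → 115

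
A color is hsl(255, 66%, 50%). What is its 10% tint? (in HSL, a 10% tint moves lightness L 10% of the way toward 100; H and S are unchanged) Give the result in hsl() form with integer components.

L moves 10% from 50 toward 100: 50 + 5 = 55 → 55.
H and S are unchanged.

hsl(255, 66%, 55%)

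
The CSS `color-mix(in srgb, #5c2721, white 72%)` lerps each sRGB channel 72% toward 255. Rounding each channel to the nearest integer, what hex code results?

#5c2721 is rgb(92, 39, 33).
A 72% tint moves each channel 72% toward 255:
  R: 92 + 117.36 = 209.36 → 209
  G: 39 + 0.72×(255−39) = 39 + 155.52 = 194.52 → 195
  B: 33 + 0.72×(255−33) = 33 + 159.84 = 192.84 → 193
rgb(209, 195, 193) = #d1c3c1.

#d1c3c1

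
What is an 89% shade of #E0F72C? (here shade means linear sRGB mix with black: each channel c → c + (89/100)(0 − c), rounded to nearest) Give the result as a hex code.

#E0F72C is rgb(224, 247, 44).
Per channel, c → c + 0.89(0 − c):
  R: 224 − 199.36 = 24.64 → 25
  G: 247 − 219.83 = 27.17 → 27
  B: 44 + 0.89×(0−44) = 44 − 39.16 = 4.84 → 5
rgb(25, 27, 5) = #191B05.

#191B05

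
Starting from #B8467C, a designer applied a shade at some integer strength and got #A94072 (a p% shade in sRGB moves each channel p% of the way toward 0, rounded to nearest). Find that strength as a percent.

8%

#B8467C is rgb(184, 70, 124); #A94072 is rgb(169, 64, 114).
On the R channel (widest range): 169 ≈ 184 + (p/100)(0 − 184), so p ≈ 100×(169 − 184)/(0 − 184) = -1500/-184 = 8.15.
p = 8 reproduces all three channels after rounding.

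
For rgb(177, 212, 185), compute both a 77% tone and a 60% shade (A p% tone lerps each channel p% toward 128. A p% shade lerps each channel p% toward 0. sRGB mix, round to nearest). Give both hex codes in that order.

77% tone:
  R: 177 − 37.73 = 139.27 → 139
  G: 212 + 0.77×(128−212) = 212 − 64.68 = 147.32 → 147
  B: 185 + 0.77×(128−185) = 185 − 43.89 = 141.11 → 141
  → #8b938d
60% shade:
  R: 177 − 106.2 = 70.8 → 71
  G: 212 + 0.6×(0−212) = 212 − 127.2 = 84.8 → 85
  B: 185 + 0.6×(0−185) = 185 − 111 = 74 → 74
  → #47554a

#8b938d, #47554a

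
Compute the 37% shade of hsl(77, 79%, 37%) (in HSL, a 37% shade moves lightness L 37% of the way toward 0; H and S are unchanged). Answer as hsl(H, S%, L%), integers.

hsl(77, 79%, 23%)

L moves 37% from 37 toward 0: 37 − 13.69 = 23.31 → 23.
H and S are unchanged.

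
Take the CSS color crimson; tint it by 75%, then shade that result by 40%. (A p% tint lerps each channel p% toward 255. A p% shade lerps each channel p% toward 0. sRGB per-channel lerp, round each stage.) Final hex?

#94767C

CSS crimson is rgb(220, 20, 60).
Per channel, c → c + 0.75(255 − c):
  R: 220 + 26.25 = 246.25 → 246
  G: 20 + 176.25 = 196.25 → 196
  B: 60 + 0.75×(255−60) = 60 + 146.25 = 206.25 → 206
After the tint: rgb(246, 196, 206) = #F6C4CE.
Lerp each channel 40% toward 0:
  R: 246 + 0.4×(0−246) = 246 − 98.4 = 147.6 → 148
  G: 196 + 0.4×(0−196) = 196 − 78.4 = 117.6 → 118
  B: 206 + 0.4×(0−206) = 206 − 82.4 = 123.6 → 124
rgb(148, 118, 124) = #94767C.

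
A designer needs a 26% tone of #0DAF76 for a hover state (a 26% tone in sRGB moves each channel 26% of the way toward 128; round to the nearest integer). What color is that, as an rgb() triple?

#0DAF76 is rgb(13, 175, 118).
A 26% tone moves each channel 26% toward 128:
  R: 13 + 0.26×(128−13) = 13 + 29.9 = 42.9 → 43
  G: 175 + 0.26×(128−175) = 175 − 12.22 = 162.78 → 163
  B: 118 + 0.26×(128−118) = 118 + 2.6 = 120.6 → 121

rgb(43, 163, 121)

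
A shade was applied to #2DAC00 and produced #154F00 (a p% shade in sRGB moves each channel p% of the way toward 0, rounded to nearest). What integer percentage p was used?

#2DAC00 is rgb(45, 172, 0); #154F00 is rgb(21, 79, 0).
On the G channel (widest range): 79 ≈ 172 + (p/100)(0 − 172), so p ≈ 100×(79 − 172)/(0 − 172) = -9300/-172 = 54.07.
p = 54 reproduces all three channels after rounding.

54%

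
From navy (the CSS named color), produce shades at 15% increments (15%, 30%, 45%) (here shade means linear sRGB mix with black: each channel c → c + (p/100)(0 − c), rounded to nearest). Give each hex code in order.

#00006d, #00005a, #000046

CSS navy is rgb(0, 0, 128).
15%: (0→0, 0→0, 128 − 19.2 = 108.8→109) → #00006d
30%: (0→0, 0→0, 128 − 38.4 = 89.6→90) → #00005a
45%: (0→0, 0→0, 128 − 57.6 = 70.4→70) → #000046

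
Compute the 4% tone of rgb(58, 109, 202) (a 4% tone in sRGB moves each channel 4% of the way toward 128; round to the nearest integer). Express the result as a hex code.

Per channel, c → c + 0.04(128 − c):
  R: 58 + 2.8 = 60.8 → 61
  G: 109 + 0.76 = 109.76 → 110
  B: 202 − 2.96 = 199.04 → 199
rgb(61, 110, 199) = #3D6EC7.

#3D6EC7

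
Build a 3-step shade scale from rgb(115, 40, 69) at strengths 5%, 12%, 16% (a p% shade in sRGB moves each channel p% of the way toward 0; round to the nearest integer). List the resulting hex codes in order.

#6D2642, #65233D, #61223A

5%: (115 − 5.75 = 109.25→109, 40 − 2 = 38→38, 69 − 3.45 = 65.55→66) → #6D2642
12%: (115 − 13.8 = 101.2→101, 40 − 4.8 = 35.2→35, 69 − 8.28 = 60.72→61) → #65233D
16%: (115 − 18.4 = 96.6→97, 40 − 6.4 = 33.6→34, 69 − 11.04 = 57.96→58) → #61223A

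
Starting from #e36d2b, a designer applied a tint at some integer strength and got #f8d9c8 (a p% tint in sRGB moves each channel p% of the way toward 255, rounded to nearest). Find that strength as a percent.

74%

#e36d2b is rgb(227, 109, 43); #f8d9c8 is rgb(248, 217, 200).
On the B channel (widest range): 200 ≈ 43 + (p/100)(255 − 43), so p ≈ 100×(200 − 43)/(255 − 43) = 15700/212 = 74.06.
p = 74 reproduces all three channels after rounding.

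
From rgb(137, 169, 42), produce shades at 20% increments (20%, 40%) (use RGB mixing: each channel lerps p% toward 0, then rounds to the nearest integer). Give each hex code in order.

20%: (137 − 27.4 = 109.6→110, 169 − 33.8 = 135.2→135, 42 − 8.4 = 33.6→34) → #6e8722
40%: (137 − 54.8 = 82.2→82, 169 − 67.6 = 101.4→101, 42 − 16.8 = 25.2→25) → #526519

#6e8722, #526519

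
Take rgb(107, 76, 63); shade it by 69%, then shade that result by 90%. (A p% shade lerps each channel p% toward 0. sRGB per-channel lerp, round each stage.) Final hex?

Lerp each channel 69% toward 0:
  R: 107 + 0.69×(0−107) = 107 − 73.83 = 33.17 → 33
  G: 76 + 0.69×(0−76) = 76 − 52.44 = 23.56 → 24
  B: 63 + 0.69×(0−63) = 63 − 43.47 = 19.53 → 20
After the shade: rgb(33, 24, 20) = #211814.
Lerp each channel 90% toward 0:
  R: 33 − 29.7 = 3.3 → 3
  G: 24 + 0.9×(0−24) = 24 − 21.6 = 2.4 → 2
  B: 20 + 0.9×(0−20) = 20 − 18 = 2 → 2
rgb(3, 2, 2) = #030202.

#030202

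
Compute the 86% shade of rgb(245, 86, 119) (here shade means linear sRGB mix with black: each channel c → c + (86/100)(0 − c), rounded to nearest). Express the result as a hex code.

Lerp each channel 86% toward 0:
  R: 245 + 0.86×(0−245) = 245 − 210.7 = 34.3 → 34
  G: 86 − 73.96 = 12.04 → 12
  B: 119 − 102.34 = 16.66 → 17
rgb(34, 12, 17) = #220C11.

#220C11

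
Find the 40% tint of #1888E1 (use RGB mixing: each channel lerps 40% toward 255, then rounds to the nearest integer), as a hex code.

#74B8ED

#1888E1 is rgb(24, 136, 225).
A 40% tint moves each channel 40% toward 255:
  R: 24 + 0.4×(255−24) = 24 + 92.4 = 116.4 → 116
  G: 136 + 47.6 = 183.6 → 184
  B: 225 + 0.4×(255−225) = 225 + 12 = 237 → 237
rgb(116, 184, 237) = #74B8ED.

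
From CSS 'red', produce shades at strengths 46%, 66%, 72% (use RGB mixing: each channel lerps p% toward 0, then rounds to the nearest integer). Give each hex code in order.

CSS red is rgb(255, 0, 0).
46%: (255 − 117.3 = 137.7→138, 0→0, 0→0) → #8A0000
66%: (255 − 168.3 = 86.7→87, 0→0, 0→0) → #570000
72%: (255 − 183.6 = 71.4→71, 0→0, 0→0) → #470000

#8A0000, #570000, #470000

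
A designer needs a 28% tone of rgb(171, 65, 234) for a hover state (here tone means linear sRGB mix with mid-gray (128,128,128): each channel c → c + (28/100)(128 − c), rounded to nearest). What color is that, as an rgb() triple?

rgb(159, 83, 204)

Lerp each channel 28% toward 128:
  R: 171 − 12.04 = 158.96 → 159
  G: 65 + 0.28×(128−65) = 65 + 17.64 = 82.64 → 83
  B: 234 + 0.28×(128−234) = 234 − 29.68 = 204.32 → 204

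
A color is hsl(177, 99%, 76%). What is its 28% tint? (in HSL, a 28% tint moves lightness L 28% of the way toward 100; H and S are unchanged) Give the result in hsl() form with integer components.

L moves 28% from 76 toward 100: 76 + 6.72 = 82.72 → 83.
H and S are unchanged.

hsl(177, 99%, 83%)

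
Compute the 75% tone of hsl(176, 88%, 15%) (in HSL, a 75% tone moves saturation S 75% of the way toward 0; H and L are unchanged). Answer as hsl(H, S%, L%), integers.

hsl(176, 22%, 15%)

S moves 75% from 88 toward 0: 88 − 66 = 22 → 22.
H and L are unchanged.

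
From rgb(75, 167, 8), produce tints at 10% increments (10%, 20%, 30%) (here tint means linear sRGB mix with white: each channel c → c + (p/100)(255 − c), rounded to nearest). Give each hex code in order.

10%: (75 + 18 = 93→93, 167 + 8.8 = 175.8→176, 8 + 24.7 = 32.7→33) → #5DB021
20%: (75 + 36 = 111→111, 167 + 17.6 = 184.6→185, 8 + 49.4 = 57.4→57) → #6FB939
30%: (75 + 54 = 129→129, 167 + 26.4 = 193.4→193, 8 + 74.1 = 82.1→82) → #81C152

#5DB021, #6FB939, #81C152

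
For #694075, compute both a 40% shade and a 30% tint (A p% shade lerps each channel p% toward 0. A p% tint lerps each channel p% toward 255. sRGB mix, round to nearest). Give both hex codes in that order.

#3f2646, #96799e

#694075 is rgb(105, 64, 117).
40% shade:
  R: 105 + 0.4×(0−105) = 105 − 42 = 63 → 63
  G: 64 + 0.4×(0−64) = 64 − 25.6 = 38.4 → 38
  B: 117 − 46.8 = 70.2 → 70
  → #3f2646
30% tint:
  R: 105 + 45 = 150 → 150
  G: 64 + 0.3×(255−64) = 64 + 57.3 = 121.3 → 121
  B: 117 + 41.4 = 158.4 → 158
  → #96799e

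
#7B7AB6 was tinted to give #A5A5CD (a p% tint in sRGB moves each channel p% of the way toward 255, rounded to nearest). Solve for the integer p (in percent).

#7B7AB6 is rgb(123, 122, 182); #A5A5CD is rgb(165, 165, 205).
On the G channel (widest range): 165 ≈ 122 + (p/100)(255 − 122), so p ≈ 100×(165 − 122)/(255 − 122) = 4300/133 = 32.33.
p = 32 reproduces all three channels after rounding.

32%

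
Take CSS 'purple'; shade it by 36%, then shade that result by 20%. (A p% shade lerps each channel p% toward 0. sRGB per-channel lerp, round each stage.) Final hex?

CSS purple is rgb(128, 0, 128).
A 36% shade moves each channel 36% toward 0:
  R: 128 + 0.36×(0−128) = 128 − 46.08 = 81.92 → 82
  G: 0 + 0.36×(0−0) = 0 + 0 = 0 → 0
  B: 128 + 0.36×(0−128) = 128 − 46.08 = 81.92 → 82
After the shade: rgb(82, 0, 82) = #520052.
A 20% shade moves each channel 20% toward 0:
  R: 82 + 0.2×(0−82) = 82 − 16.4 = 65.6 → 66
  G: 0 + 0 = 0 → 0
  B: 82 + 0.2×(0−82) = 82 − 16.4 = 65.6 → 66
rgb(66, 0, 66) = #420042.

#420042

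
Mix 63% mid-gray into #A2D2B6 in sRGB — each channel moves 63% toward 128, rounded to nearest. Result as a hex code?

#A2D2B6 is rgb(162, 210, 182).
A 63% tone moves each channel 63% toward 128:
  R: 162 − 21.42 = 140.58 → 141
  G: 210 − 51.66 = 158.34 → 158
  B: 182 − 34.02 = 147.98 → 148
rgb(141, 158, 148) = #8D9E94.

#8D9E94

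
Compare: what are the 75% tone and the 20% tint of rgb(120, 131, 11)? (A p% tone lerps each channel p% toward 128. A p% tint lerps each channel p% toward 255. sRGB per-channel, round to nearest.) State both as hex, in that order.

#7E8163, #939C3C

75% tone:
  R: 120 + 0.75×(128−120) = 120 + 6 = 126 → 126
  G: 131 + 0.75×(128−131) = 131 − 2.25 = 128.75 → 129
  B: 11 + 0.75×(128−11) = 11 + 87.75 = 98.75 → 99
  → #7E8163
20% tint:
  R: 120 + 0.2×(255−120) = 120 + 27 = 147 → 147
  G: 131 + 0.2×(255−131) = 131 + 24.8 = 155.8 → 156
  B: 11 + 0.2×(255−11) = 11 + 48.8 = 59.8 → 60
  → #939C3C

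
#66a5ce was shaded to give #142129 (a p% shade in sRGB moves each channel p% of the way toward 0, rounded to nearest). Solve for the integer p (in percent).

80%

#66a5ce is rgb(102, 165, 206); #142129 is rgb(20, 33, 41).
On the B channel (widest range): 41 ≈ 206 + (p/100)(0 − 206), so p ≈ 100×(41 − 206)/(0 − 206) = -16500/-206 = 80.10.
p = 80 reproduces all three channels after rounding.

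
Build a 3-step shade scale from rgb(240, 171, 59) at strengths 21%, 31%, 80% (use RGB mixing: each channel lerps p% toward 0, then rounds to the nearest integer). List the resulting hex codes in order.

#BE872F, #A67629, #30220C

21%: (240 − 50.4 = 189.6→190, 171 − 35.91 = 135.09→135, 59 − 12.39 = 46.61→47) → #BE872F
31%: (240 − 74.4 = 165.6→166, 171 − 53.01 = 117.99→118, 59 − 18.29 = 40.71→41) → #A67629
80%: (240 − 192 = 48→48, 171 − 136.8 = 34.2→34, 59 − 47.2 = 11.8→12) → #30220C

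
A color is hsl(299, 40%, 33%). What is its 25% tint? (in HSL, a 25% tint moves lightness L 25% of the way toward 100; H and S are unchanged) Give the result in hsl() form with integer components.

hsl(299, 40%, 50%)

L moves 25% from 33 toward 100: 33 + 16.75 = 49.75 → 50.
H and S are unchanged.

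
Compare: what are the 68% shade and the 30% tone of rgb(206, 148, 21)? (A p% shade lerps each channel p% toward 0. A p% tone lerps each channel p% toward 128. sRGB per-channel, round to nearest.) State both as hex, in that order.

68% shade:
  R: 206 − 140.08 = 65.92 → 66
  G: 148 − 100.64 = 47.36 → 47
  B: 21 − 14.28 = 6.72 → 7
  → #422f07
30% tone:
  R: 206 + 0.3×(128−206) = 206 − 23.4 = 182.6 → 183
  G: 148 + 0.3×(128−148) = 148 − 6 = 142 → 142
  B: 21 + 0.3×(128−21) = 21 + 32.1 = 53.1 → 53
  → #b78e35

#422f07, #b78e35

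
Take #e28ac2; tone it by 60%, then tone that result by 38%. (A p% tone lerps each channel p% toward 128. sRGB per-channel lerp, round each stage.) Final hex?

#e28ac2 is rgb(226, 138, 194).
Lerp each channel 60% toward 128:
  R: 226 + 0.6×(128−226) = 226 − 58.8 = 167.2 → 167
  G: 138 + 0.6×(128−138) = 138 − 6 = 132 → 132
  B: 194 + 0.6×(128−194) = 194 − 39.6 = 154.4 → 154
After the tone: rgb(167, 132, 154) = #a7849a.
Lerp each channel 38% toward 128:
  R: 167 + 0.38×(128−167) = 167 − 14.82 = 152.18 → 152
  G: 132 + 0.38×(128−132) = 132 − 1.52 = 130.48 → 130
  B: 154 + 0.38×(128−154) = 154 − 9.88 = 144.12 → 144
rgb(152, 130, 144) = #988290.

#988290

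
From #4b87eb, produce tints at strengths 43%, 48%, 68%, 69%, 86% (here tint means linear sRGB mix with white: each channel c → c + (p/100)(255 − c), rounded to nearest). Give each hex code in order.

#4b87eb is rgb(75, 135, 235).
43%: (75 + 77.4 = 152.4→152, 135 + 51.6 = 186.6→187, 235 + 8.6 = 243.6→244) → #98bbf4
48%: (75 + 86.4 = 161.4→161, 135 + 57.6 = 192.6→193, 235 + 9.6 = 244.6→245) → #a1c1f5
68%: (75 + 122.4 = 197.4→197, 135 + 81.6 = 216.6→217, 235 + 13.6 = 248.6→249) → #c5d9f9
69%: (75 + 124.2 = 199.2→199, 135 + 82.8 = 217.8→218, 235 + 13.8 = 248.8→249) → #c7daf9
86%: (75 + 154.8 = 229.8→230, 135 + 103.2 = 238.2→238, 235 + 17.2 = 252.2→252) → #e6eefc

#98bbf4, #a1c1f5, #c5d9f9, #c7daf9, #e6eefc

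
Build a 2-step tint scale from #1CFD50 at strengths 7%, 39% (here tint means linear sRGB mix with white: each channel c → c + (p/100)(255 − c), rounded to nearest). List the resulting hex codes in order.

#2CFD5C, #75FE94

#1CFD50 is rgb(28, 253, 80).
7%: (28 + 15.89 = 43.89→44, 253→253, 80 + 12.25 = 92.25→92) → #2CFD5C
39%: (28 + 88.53 = 116.53→117, 253 + 0.78 = 253.78→254, 80 + 68.25 = 148.25→148) → #75FE94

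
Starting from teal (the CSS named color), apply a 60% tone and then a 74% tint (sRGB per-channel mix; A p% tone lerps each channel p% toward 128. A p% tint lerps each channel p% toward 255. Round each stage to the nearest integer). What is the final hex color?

#d1dede

CSS teal is rgb(0, 128, 128).
Lerp each channel 60% toward 128:
  R: 0 + 0.6×(128−0) = 0 + 76.8 = 76.8 → 77
  G: 128 + 0.6×(128−128) = 128 + 0 = 128 → 128
  B: 128 + 0 = 128 → 128
After the tone: rgb(77, 128, 128) = #4d8080.
Lerp each channel 74% toward 255:
  R: 77 + 0.74×(255−77) = 77 + 131.72 = 208.72 → 209
  G: 128 + 0.74×(255−128) = 128 + 93.98 = 221.98 → 222
  B: 128 + 0.74×(255−128) = 128 + 93.98 = 221.98 → 222
rgb(209, 222, 222) = #d1dede.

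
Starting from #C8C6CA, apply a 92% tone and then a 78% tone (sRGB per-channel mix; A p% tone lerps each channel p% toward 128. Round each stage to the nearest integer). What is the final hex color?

#C8C6CA is rgb(200, 198, 202).
Lerp each channel 92% toward 128:
  R: 200 − 66.24 = 133.76 → 134
  G: 198 + 0.92×(128−198) = 198 − 64.4 = 133.6 → 134
  B: 202 − 68.08 = 133.92 → 134
After the tone: rgb(134, 134, 134) = #868686.
A 78% tone moves each channel 78% toward 128:
  R: 134 − 4.68 = 129.32 → 129
  G: 134 − 4.68 = 129.32 → 129
  B: 134 + 0.78×(128−134) = 134 − 4.68 = 129.32 → 129
rgb(129, 129, 129) = #818181.

#818181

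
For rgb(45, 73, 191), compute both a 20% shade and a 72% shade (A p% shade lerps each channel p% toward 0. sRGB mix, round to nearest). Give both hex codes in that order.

20% shade:
  R: 45 − 9 = 36 → 36
  G: 73 + 0.2×(0−73) = 73 − 14.6 = 58.4 → 58
  B: 191 − 38.2 = 152.8 → 153
  → #243A99
72% shade:
  R: 45 − 32.4 = 12.6 → 13
  G: 73 − 52.56 = 20.44 → 20
  B: 191 − 137.52 = 53.48 → 53
  → #0D1435

#243A99, #0D1435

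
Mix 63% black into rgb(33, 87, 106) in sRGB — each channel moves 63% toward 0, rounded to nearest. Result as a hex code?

A 63% shade moves each channel 63% toward 0:
  R: 33 + 0.63×(0−33) = 33 − 20.79 = 12.21 → 12
  G: 87 + 0.63×(0−87) = 87 − 54.81 = 32.19 → 32
  B: 106 + 0.63×(0−106) = 106 − 66.78 = 39.22 → 39
rgb(12, 32, 39) = #0C2027.

#0C2027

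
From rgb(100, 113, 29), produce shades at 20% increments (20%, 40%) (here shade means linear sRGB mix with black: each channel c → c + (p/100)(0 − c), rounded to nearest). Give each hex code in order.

#505A17, #3C4411

20%: (100 − 20 = 80→80, 113 − 22.6 = 90.4→90, 29 − 5.8 = 23.2→23) → #505A17
40%: (100 − 40 = 60→60, 113 − 45.2 = 67.8→68, 29 − 11.6 = 17.4→17) → #3C4411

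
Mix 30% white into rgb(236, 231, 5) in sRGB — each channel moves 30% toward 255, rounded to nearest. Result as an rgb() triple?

A 30% tint moves each channel 30% toward 255:
  R: 236 + 5.7 = 241.7 → 242
  G: 231 + 7.2 = 238.2 → 238
  B: 5 + 75 = 80 → 80

rgb(242, 238, 80)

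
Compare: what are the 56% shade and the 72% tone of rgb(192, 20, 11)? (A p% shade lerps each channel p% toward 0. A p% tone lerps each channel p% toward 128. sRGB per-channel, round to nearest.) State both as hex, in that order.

56% shade:
  R: 192 + 0.56×(0−192) = 192 − 107.52 = 84.48 → 84
  G: 20 − 11.2 = 8.8 → 9
  B: 11 + 0.56×(0−11) = 11 − 6.16 = 4.84 → 5
  → #540905
72% tone:
  R: 192 + 0.72×(128−192) = 192 − 46.08 = 145.92 → 146
  G: 20 + 77.76 = 97.76 → 98
  B: 11 + 0.72×(128−11) = 11 + 84.24 = 95.24 → 95
  → #92625F

#540905, #92625F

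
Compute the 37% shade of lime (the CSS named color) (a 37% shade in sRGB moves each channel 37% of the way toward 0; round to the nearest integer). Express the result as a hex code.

CSS lime is rgb(0, 255, 0).
Per channel, c → c + 0.37(0 − c):
  R: 0 + 0.37×(0−0) = 0 + 0 = 0 → 0
  G: 255 + 0.37×(0−255) = 255 − 94.35 = 160.65 → 161
  B: 0 + 0 = 0 → 0
rgb(0, 161, 0) = #00a100.

#00a100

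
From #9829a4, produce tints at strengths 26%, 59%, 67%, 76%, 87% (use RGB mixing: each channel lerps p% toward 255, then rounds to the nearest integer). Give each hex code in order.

#b361bc, #d5a7da, #ddb8e1, #e6cce9, #f2e3f3

#9829a4 is rgb(152, 41, 164).
26%: (152 + 26.78 = 178.78→179, 41 + 55.64 = 96.64→97, 164 + 23.66 = 187.66→188) → #b361bc
59%: (152 + 60.77 = 212.77→213, 41 + 126.26 = 167.26→167, 164 + 53.69 = 217.69→218) → #d5a7da
67%: (152 + 69.01 = 221.01→221, 41 + 143.38 = 184.38→184, 164 + 60.97 = 224.97→225) → #ddb8e1
76%: (152 + 78.28 = 230.28→230, 41 + 162.64 = 203.64→204, 164 + 69.16 = 233.16→233) → #e6cce9
87%: (152 + 89.61 = 241.61→242, 41 + 186.18 = 227.18→227, 164 + 79.17 = 243.17→243) → #f2e3f3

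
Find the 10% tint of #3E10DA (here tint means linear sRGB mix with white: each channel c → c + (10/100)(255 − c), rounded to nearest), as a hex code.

#5128DE

#3E10DA is rgb(62, 16, 218).
A 10% tint moves each channel 10% toward 255:
  R: 62 + 19.3 = 81.3 → 81
  G: 16 + 0.1×(255−16) = 16 + 23.9 = 39.9 → 40
  B: 218 + 0.1×(255−218) = 218 + 3.7 = 221.7 → 222
rgb(81, 40, 222) = #5128DE.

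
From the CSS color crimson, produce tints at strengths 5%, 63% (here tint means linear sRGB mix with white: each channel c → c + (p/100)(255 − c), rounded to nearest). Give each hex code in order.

CSS crimson is rgb(220, 20, 60).
5%: (220 + 1.75 = 221.75→222, 20 + 11.75 = 31.75→32, 60 + 9.75 = 69.75→70) → #de2046
63%: (220 + 22.05 = 242.05→242, 20 + 148.05 = 168.05→168, 60 + 122.85 = 182.85→183) → #f2a8b7

#de2046, #f2a8b7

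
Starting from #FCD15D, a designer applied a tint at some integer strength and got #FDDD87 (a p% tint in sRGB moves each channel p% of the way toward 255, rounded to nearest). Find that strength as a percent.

26%

#FCD15D is rgb(252, 209, 93); #FDDD87 is rgb(253, 221, 135).
On the B channel (widest range): 135 ≈ 93 + (p/100)(255 − 93), so p ≈ 100×(135 − 93)/(255 − 93) = 4200/162 = 25.93.
p = 26 reproduces all three channels after rounding.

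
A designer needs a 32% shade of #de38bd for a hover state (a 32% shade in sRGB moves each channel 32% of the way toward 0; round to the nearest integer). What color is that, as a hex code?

#972681

#de38bd is rgb(222, 56, 189).
Lerp each channel 32% toward 0:
  R: 222 − 71.04 = 150.96 → 151
  G: 56 − 17.92 = 38.08 → 38
  B: 189 − 60.48 = 128.52 → 129
rgb(151, 38, 129) = #972681.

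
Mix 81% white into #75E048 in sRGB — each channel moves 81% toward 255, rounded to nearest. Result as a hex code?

#E5F9DC

#75E048 is rgb(117, 224, 72).
Lerp each channel 81% toward 255:
  R: 117 + 111.78 = 228.78 → 229
  G: 224 + 0.81×(255−224) = 224 + 25.11 = 249.11 → 249
  B: 72 + 0.81×(255−72) = 72 + 148.23 = 220.23 → 220
rgb(229, 249, 220) = #E5F9DC.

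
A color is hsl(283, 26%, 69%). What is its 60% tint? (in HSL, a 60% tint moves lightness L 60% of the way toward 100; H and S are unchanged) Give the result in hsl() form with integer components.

L moves 60% from 69 toward 100: 69 + 18.6 = 87.6 → 88.
H and S are unchanged.

hsl(283, 26%, 88%)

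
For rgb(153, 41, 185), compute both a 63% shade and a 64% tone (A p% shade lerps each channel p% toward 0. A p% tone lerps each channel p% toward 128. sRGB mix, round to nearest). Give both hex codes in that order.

63% shade:
  R: 153 − 96.39 = 56.61 → 57
  G: 41 + 0.63×(0−41) = 41 − 25.83 = 15.17 → 15
  B: 185 + 0.63×(0−185) = 185 − 116.55 = 68.45 → 68
  → #390f44
64% tone:
  R: 153 − 16 = 137 → 137
  G: 41 + 55.68 = 96.68 → 97
  B: 185 + 0.64×(128−185) = 185 − 36.48 = 148.52 → 149
  → #896195

#390f44, #896195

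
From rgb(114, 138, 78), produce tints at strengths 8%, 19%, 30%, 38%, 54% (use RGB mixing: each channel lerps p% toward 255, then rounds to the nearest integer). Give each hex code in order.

8%: (114 + 11.28 = 125.28→125, 138 + 9.36 = 147.36→147, 78 + 14.16 = 92.16→92) → #7D935C
19%: (114 + 26.79 = 140.79→141, 138 + 22.23 = 160.23→160, 78 + 33.63 = 111.63→112) → #8DA070
30%: (114 + 42.3 = 156.3→156, 138 + 35.1 = 173.1→173, 78 + 53.1 = 131.1→131) → #9CAD83
38%: (114 + 53.58 = 167.58→168, 138 + 44.46 = 182.46→182, 78 + 67.26 = 145.26→145) → #A8B691
54%: (114 + 76.14 = 190.14→190, 138 + 63.18 = 201.18→201, 78 + 95.58 = 173.58→174) → #BEC9AE

#7D935C, #8DA070, #9CAD83, #A8B691, #BEC9AE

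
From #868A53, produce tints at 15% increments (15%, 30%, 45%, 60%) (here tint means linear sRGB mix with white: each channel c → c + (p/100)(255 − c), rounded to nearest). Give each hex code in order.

#989C6D, #AAAD87, #BCBFA0, #CFD0BA

#868A53 is rgb(134, 138, 83).
15%: (134 + 18.15 = 152.15→152, 138 + 17.55 = 155.55→156, 83 + 25.8 = 108.8→109) → #989C6D
30%: (134 + 36.3 = 170.3→170, 138 + 35.1 = 173.1→173, 83 + 51.6 = 134.6→135) → #AAAD87
45%: (134 + 54.45 = 188.45→188, 138 + 52.65 = 190.65→191, 83 + 77.4 = 160.4→160) → #BCBFA0
60%: (134 + 72.6 = 206.6→207, 138 + 70.2 = 208.2→208, 83 + 103.2 = 186.2→186) → #CFD0BA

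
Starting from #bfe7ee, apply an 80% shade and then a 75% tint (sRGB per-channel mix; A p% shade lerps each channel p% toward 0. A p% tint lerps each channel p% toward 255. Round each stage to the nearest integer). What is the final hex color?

#bfe7ee is rgb(191, 231, 238).
Lerp each channel 80% toward 0:
  R: 191 − 152.8 = 38.2 → 38
  G: 231 + 0.8×(0−231) = 231 − 184.8 = 46.2 → 46
  B: 238 − 190.4 = 47.6 → 48
After the shade: rgb(38, 46, 48) = #262e30.
A 75% tint moves each channel 75% toward 255:
  R: 38 + 0.75×(255−38) = 38 + 162.75 = 200.75 → 201
  G: 46 + 0.75×(255−46) = 46 + 156.75 = 202.75 → 203
  B: 48 + 0.75×(255−48) = 48 + 155.25 = 203.25 → 203
rgb(201, 203, 203) = #c9cbcb.

#c9cbcb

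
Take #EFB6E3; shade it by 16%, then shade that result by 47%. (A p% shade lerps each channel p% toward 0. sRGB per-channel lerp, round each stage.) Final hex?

#EFB6E3 is rgb(239, 182, 227).
Lerp each channel 16% toward 0:
  R: 239 − 38.24 = 200.76 → 201
  G: 182 − 29.12 = 152.88 → 153
  B: 227 + 0.16×(0−227) = 227 − 36.32 = 190.68 → 191
After the shade: rgb(201, 153, 191) = #C999BF.
A 47% shade moves each channel 47% toward 0:
  R: 201 − 94.47 = 106.53 → 107
  G: 153 − 71.91 = 81.09 → 81
  B: 191 + 0.47×(0−191) = 191 − 89.77 = 101.23 → 101
rgb(107, 81, 101) = #6B5165.

#6B5165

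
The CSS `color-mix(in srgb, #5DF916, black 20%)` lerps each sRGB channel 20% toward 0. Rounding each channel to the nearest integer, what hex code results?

#4AC712

#5DF916 is rgb(93, 249, 22).
Lerp each channel 20% toward 0:
  R: 93 + 0.2×(0−93) = 93 − 18.6 = 74.4 → 74
  G: 249 + 0.2×(0−249) = 249 − 49.8 = 199.2 → 199
  B: 22 − 4.4 = 17.6 → 18
rgb(74, 199, 18) = #4AC712.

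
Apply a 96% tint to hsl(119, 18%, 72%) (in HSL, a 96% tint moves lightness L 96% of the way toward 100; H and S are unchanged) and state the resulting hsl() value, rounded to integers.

L moves 96% from 72 toward 100: 72 + 26.88 = 98.88 → 99.
H and S are unchanged.

hsl(119, 18%, 99%)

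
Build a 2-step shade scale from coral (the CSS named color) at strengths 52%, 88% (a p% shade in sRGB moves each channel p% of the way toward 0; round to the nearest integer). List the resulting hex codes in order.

CSS coral is rgb(255, 127, 80).
52%: (255 − 132.6 = 122.4→122, 127 − 66.04 = 60.96→61, 80 − 41.6 = 38.4→38) → #7A3D26
88%: (255 − 224.4 = 30.6→31, 127 − 111.76 = 15.24→15, 80 − 70.4 = 9.6→10) → #1F0F0A

#7A3D26, #1F0F0A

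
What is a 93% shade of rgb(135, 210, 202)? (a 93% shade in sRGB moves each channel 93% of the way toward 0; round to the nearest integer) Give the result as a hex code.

#090f0e

Per channel, c → c + 0.93(0 − c):
  R: 135 + 0.93×(0−135) = 135 − 125.55 = 9.45 → 9
  G: 210 + 0.93×(0−210) = 210 − 195.3 = 14.7 → 15
  B: 202 + 0.93×(0−202) = 202 − 187.86 = 14.14 → 14
rgb(9, 15, 14) = #090f0e.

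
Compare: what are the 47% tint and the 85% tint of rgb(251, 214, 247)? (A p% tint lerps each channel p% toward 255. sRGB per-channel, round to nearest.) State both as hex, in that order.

#fde9fb, #fef9fe

47% tint:
  R: 251 + 1.88 = 252.88 → 253
  G: 214 + 19.27 = 233.27 → 233
  B: 247 + 0.47×(255−247) = 247 + 3.76 = 250.76 → 251
  → #fde9fb
85% tint:
  R: 251 + 0.85×(255−251) = 251 + 3.4 = 254.4 → 254
  G: 214 + 0.85×(255−214) = 214 + 34.85 = 248.85 → 249
  B: 247 + 0.85×(255−247) = 247 + 6.8 = 253.8 → 254
  → #fef9fe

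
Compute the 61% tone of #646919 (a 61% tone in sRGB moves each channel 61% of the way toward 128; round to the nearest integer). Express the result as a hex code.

#646919 is rgb(100, 105, 25).
Lerp each channel 61% toward 128:
  R: 100 + 0.61×(128−100) = 100 + 17.08 = 117.08 → 117
  G: 105 + 14.03 = 119.03 → 119
  B: 25 + 0.61×(128−25) = 25 + 62.83 = 87.83 → 88
rgb(117, 119, 88) = #757758.

#757758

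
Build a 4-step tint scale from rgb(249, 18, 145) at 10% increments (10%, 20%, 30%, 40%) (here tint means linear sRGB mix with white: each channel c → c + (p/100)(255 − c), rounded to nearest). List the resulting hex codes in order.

10%: (249 + 0.6 = 249.6→250, 18 + 23.7 = 41.7→42, 145 + 11 = 156→156) → #fa2a9c
20%: (249 + 1.2 = 250.2→250, 18 + 47.4 = 65.4→65, 145 + 22 = 167→167) → #fa41a7
30%: (249 + 1.8 = 250.8→251, 18 + 71.1 = 89.1→89, 145 + 33 = 178→178) → #fb59b2
40%: (249 + 2.4 = 251.4→251, 18 + 94.8 = 112.8→113, 145 + 44 = 189→189) → #fb71bd

#fa2a9c, #fa41a7, #fb59b2, #fb71bd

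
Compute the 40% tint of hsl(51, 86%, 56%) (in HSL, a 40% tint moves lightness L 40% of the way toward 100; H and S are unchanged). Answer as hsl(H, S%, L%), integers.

hsl(51, 86%, 74%)

L moves 40% from 56 toward 100: 56 + 17.6 = 73.6 → 74.
H and S are unchanged.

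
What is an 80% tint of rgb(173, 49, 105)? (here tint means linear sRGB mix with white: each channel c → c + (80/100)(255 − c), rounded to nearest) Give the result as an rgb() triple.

Per channel, c → c + 0.8(255 − c):
  R: 173 + 65.6 = 238.6 → 239
  G: 49 + 0.8×(255−49) = 49 + 164.8 = 213.8 → 214
  B: 105 + 0.8×(255−105) = 105 + 120 = 225 → 225

rgb(239, 214, 225)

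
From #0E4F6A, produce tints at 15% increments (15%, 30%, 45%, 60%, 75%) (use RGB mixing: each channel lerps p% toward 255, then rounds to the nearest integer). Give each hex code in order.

#326980, #568497, #7A9EAD, #9FB9C3, #C3D3DA

#0E4F6A is rgb(14, 79, 106).
15%: (14 + 36.15 = 50.15→50, 79 + 26.4 = 105.4→105, 106 + 22.35 = 128.35→128) → #326980
30%: (14 + 72.3 = 86.3→86, 79 + 52.8 = 131.8→132, 106 + 44.7 = 150.7→151) → #568497
45%: (14 + 108.45 = 122.45→122, 79 + 79.2 = 158.2→158, 106 + 67.05 = 173.05→173) → #7A9EAD
60%: (14 + 144.6 = 158.6→159, 79 + 105.6 = 184.6→185, 106 + 89.4 = 195.4→195) → #9FB9C3
75%: (14 + 180.75 = 194.75→195, 79 + 132 = 211→211, 106 + 111.75 = 217.75→218) → #C3D3DA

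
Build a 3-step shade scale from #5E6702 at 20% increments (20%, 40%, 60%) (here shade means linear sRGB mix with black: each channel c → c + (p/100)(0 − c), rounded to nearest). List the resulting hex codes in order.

#4B5202, #383E01, #262901

#5E6702 is rgb(94, 103, 2).
20%: (94 − 18.8 = 75.2→75, 103 − 20.6 = 82.4→82, 2→2) → #4B5202
40%: (94 − 37.6 = 56.4→56, 103 − 41.2 = 61.8→62, 2 − 0.8 = 1.2→1) → #383E01
60%: (94 − 56.4 = 37.6→38, 103 − 61.8 = 41.2→41, 2 − 1.2 = 0.8→1) → #262901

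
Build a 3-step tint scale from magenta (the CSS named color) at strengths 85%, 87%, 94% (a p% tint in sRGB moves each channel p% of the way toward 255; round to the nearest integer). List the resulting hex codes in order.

#FFD9FF, #FFDEFF, #FFF0FF

CSS magenta is rgb(255, 0, 255).
85%: (255→255, 0 + 216.75 = 216.75→217, 255→255) → #FFD9FF
87%: (255→255, 0 + 221.85 = 221.85→222, 255→255) → #FFDEFF
94%: (255→255, 0 + 239.7 = 239.7→240, 255→255) → #FFF0FF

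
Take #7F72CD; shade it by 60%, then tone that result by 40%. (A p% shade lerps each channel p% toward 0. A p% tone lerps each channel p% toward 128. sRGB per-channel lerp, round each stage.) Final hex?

#524F64

#7F72CD is rgb(127, 114, 205).
A 60% shade moves each channel 60% toward 0:
  R: 127 − 76.2 = 50.8 → 51
  G: 114 − 68.4 = 45.6 → 46
  B: 205 + 0.6×(0−205) = 205 − 123 = 82 → 82
After the shade: rgb(51, 46, 82) = #332E52.
Per channel, c → c + 0.4(128 − c):
  R: 51 + 30.8 = 81.8 → 82
  G: 46 + 0.4×(128−46) = 46 + 32.8 = 78.8 → 79
  B: 82 + 18.4 = 100.4 → 100
rgb(82, 79, 100) = #524F64.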